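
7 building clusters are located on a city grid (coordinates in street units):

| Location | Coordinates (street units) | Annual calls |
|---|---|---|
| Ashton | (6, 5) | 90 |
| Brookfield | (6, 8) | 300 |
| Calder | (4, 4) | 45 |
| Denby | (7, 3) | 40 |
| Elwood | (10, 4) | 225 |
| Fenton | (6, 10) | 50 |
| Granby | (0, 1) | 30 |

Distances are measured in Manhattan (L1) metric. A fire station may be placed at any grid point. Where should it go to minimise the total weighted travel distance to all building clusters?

Manhattan distance separates: Σwᵢ(|x−xᵢ|+|y−yᵢ|) = Σwᵢ|x−xᵢ| + Σwᵢ|y−yᵢ|, so x and y are optimised independently as 1-D weighted medians.
Total weight W = 780; half = 390.
x-coordinate, sorted with cumulative weight:
  x=0 (Granby, w=30) cum 30
  x=4 (Calder, w=45) cum 75
  x=6 (Ashton, w=90) cum 165
  x=6 (Brookfield, w=300) cum 465  ← median
  x=6 (Fenton, w=50) cum 515
  x=7 (Denby, w=40) cum 555
  x=10 (Elwood, w=225) cum 780
⇒ x* = 6
y-coordinate, sorted with cumulative weight:
  y=1 (Granby, w=30) cum 30
  y=3 (Denby, w=40) cum 70
  y=4 (Calder, w=45) cum 115
  y=4 (Elwood, w=225) cum 340
  y=5 (Ashton, w=90) cum 430  ← median
  y=8 (Brookfield, w=300) cum 730
  y=10 (Fenton, w=50) cum 780
⇒ y* = 5

(6, 5)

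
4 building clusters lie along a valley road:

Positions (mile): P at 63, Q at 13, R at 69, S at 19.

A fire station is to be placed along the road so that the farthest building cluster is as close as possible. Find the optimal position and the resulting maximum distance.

The 1-center on a line is the midpoint of the two extreme points: leftmost at 13, rightmost at 69.
Optimal location = (13 + 69)/2 = 41; maximum distance = (69 − 13)/2 = 28.

location 41, max distance 28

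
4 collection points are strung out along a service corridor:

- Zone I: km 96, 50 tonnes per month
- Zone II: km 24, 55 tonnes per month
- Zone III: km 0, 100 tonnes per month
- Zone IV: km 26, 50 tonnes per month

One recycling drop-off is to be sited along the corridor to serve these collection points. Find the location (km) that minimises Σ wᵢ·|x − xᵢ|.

For a sum of weighted absolute distances on a line, the optimum is the weighted median (not the mean). Total weight W = 255; half-weight = 127.5.
Sort by position and accumulate weight:
  km 0 (Zone III, w=100) → cum 100
  km 24 (Zone II, w=55) → cum 155  ≥ 127.5 → median here
  km 26 (Zone IV, w=50) → cum 205
  km 96 (Zone I, w=50) → cum 255
Optimal location: km 24.

x = 24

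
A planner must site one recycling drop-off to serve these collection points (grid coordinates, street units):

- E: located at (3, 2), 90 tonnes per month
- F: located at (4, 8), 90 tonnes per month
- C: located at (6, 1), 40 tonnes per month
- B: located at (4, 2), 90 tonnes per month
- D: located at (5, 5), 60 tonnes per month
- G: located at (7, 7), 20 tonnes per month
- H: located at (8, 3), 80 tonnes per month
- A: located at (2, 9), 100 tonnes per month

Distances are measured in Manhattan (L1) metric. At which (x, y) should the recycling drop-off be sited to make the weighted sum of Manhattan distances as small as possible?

(4, 3)

Manhattan distance separates: Σwᵢ(|x−xᵢ|+|y−yᵢ|) = Σwᵢ|x−xᵢ| + Σwᵢ|y−yᵢ|, so x and y are optimised independently as 1-D weighted medians.
Total weight W = 570; half = 285.
x-coordinate, sorted with cumulative weight:
  x=2 (A, w=100) cum 100
  x=3 (E, w=90) cum 190
  x=4 (F, w=90) cum 280
  x=4 (B, w=90) cum 370  ← median
  x=5 (D, w=60) cum 430
  x=6 (C, w=40) cum 470
  x=7 (G, w=20) cum 490
  x=8 (H, w=80) cum 570
⇒ x* = 4
y-coordinate, sorted with cumulative weight:
  y=1 (C, w=40) cum 40
  y=2 (E, w=90) cum 130
  y=2 (B, w=90) cum 220
  y=3 (H, w=80) cum 300  ← median
  y=5 (D, w=60) cum 360
  y=7 (G, w=20) cum 380
  y=8 (F, w=90) cum 470
  y=9 (A, w=100) cum 570
⇒ y* = 3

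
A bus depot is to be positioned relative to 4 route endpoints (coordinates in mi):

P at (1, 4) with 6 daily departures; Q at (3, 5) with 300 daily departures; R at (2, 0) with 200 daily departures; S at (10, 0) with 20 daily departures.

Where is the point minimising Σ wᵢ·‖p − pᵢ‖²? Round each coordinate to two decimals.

The minimiser of Σwᵢ‖p−pᵢ‖² is the weighted centroid p* = (Σwᵢpᵢ)/(Σwᵢ).
Σwᵢ = 526.
Σwᵢxᵢ = 6·1 + 300·3 + 200·2 + 20·10 = 1506.
Σwᵢyᵢ = 6·4 + 300·5 + 200·0 + 20·0 = 1524.
x* = 1506/526 = 2.86, y* = 1524/526 = 2.90.

(2.86, 2.90)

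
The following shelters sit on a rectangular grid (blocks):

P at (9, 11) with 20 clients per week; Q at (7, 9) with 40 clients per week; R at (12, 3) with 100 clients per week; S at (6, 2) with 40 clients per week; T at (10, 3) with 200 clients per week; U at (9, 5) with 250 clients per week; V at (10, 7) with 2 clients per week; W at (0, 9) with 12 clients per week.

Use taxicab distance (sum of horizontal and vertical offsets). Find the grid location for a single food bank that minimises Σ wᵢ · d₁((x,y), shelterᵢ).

Manhattan distance separates: Σwᵢ(|x−xᵢ|+|y−yᵢ|) = Σwᵢ|x−xᵢ| + Σwᵢ|y−yᵢ|, so x and y are optimised independently as 1-D weighted medians.
Total weight W = 664; half = 332.
x-coordinate, sorted with cumulative weight:
  x=0 (W, w=12) cum 12
  x=6 (S, w=40) cum 52
  x=7 (Q, w=40) cum 92
  x=9 (P, w=20) cum 112
  x=9 (U, w=250) cum 362  ← median
  x=10 (T, w=200) cum 562
  x=10 (V, w=2) cum 564
  x=12 (R, w=100) cum 664
⇒ x* = 9
y-coordinate, sorted with cumulative weight:
  y=2 (S, w=40) cum 40
  y=3 (R, w=100) cum 140
  y=3 (T, w=200) cum 340  ← median
  y=5 (U, w=250) cum 590
  y=7 (V, w=2) cum 592
  y=9 (Q, w=40) cum 632
  y=9 (W, w=12) cum 644
  y=11 (P, w=20) cum 664
⇒ y* = 3

(9, 3)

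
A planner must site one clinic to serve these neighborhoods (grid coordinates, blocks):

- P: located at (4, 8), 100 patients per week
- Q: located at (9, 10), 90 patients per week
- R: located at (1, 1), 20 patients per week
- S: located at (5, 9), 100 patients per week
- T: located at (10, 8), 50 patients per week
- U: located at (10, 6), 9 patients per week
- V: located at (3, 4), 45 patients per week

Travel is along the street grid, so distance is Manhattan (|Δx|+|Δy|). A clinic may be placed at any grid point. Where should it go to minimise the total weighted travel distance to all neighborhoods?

Manhattan distance separates: Σwᵢ(|x−xᵢ|+|y−yᵢ|) = Σwᵢ|x−xᵢ| + Σwᵢ|y−yᵢ|, so x and y are optimised independently as 1-D weighted medians.
Total weight W = 414; half = 207.
x-coordinate, sorted with cumulative weight:
  x=1 (R, w=20) cum 20
  x=3 (V, w=45) cum 65
  x=4 (P, w=100) cum 165
  x=5 (S, w=100) cum 265  ← median
  x=9 (Q, w=90) cum 355
  x=10 (T, w=50) cum 405
  x=10 (U, w=9) cum 414
⇒ x* = 5
y-coordinate, sorted with cumulative weight:
  y=1 (R, w=20) cum 20
  y=4 (V, w=45) cum 65
  y=6 (U, w=9) cum 74
  y=8 (P, w=100) cum 174
  y=8 (T, w=50) cum 224  ← median
  y=9 (S, w=100) cum 324
  y=10 (Q, w=90) cum 414
⇒ y* = 8

(5, 8)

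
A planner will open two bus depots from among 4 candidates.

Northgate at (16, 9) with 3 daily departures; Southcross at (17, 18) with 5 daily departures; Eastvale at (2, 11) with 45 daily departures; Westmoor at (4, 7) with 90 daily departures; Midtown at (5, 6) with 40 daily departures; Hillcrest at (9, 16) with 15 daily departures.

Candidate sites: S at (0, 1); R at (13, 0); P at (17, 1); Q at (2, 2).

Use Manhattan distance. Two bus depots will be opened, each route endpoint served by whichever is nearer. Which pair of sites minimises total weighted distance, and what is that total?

Evaluate every pair (each demand assigned to the nearer of the two):
  {P, Q}: total = 1742
  {R, Q}: total = 1761
  {S, Q}: total = 1848
  {S, R}: total = 2286
  {S, P}: total = 2297
  {R, P}: total = 3402
Best pair: {P, Q} with total 1742.

{P, Q}, total 1742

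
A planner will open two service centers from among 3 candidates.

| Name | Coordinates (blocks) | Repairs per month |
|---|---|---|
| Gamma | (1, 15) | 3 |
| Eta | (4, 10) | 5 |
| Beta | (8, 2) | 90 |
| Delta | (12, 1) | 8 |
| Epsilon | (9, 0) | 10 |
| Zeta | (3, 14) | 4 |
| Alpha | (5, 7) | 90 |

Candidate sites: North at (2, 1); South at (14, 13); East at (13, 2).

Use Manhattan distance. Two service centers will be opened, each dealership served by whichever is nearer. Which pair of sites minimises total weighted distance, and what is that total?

{North, East}, total 1492

Evaluate every pair (each demand assigned to the nearer of the two):
  {North, East}: total = 1492
  {North, South}: total = 1748
  {South, East}: total = 1854
Best pair: {North, East} with total 1492.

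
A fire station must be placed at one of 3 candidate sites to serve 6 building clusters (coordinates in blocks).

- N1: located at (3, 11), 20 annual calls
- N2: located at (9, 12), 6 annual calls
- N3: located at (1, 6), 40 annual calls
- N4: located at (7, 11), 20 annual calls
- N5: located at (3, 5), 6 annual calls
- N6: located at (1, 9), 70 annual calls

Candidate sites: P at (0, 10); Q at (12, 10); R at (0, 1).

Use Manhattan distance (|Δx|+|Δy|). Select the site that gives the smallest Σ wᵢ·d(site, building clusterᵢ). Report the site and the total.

Total weighted distance at each candidate:
  P (0, 10): total = 694
  Q (12, 10): total = 1874
  R (0, 1): total = 1632
Minimum is at P with total 694 blocks.

P, total 694 blocks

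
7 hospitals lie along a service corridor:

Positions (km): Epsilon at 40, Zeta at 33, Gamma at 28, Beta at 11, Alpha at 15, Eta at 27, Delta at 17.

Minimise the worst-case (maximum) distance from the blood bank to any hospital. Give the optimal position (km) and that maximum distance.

The 1-center on a line is the midpoint of the two extreme points: leftmost at 11, rightmost at 40.
Optimal location = (11 + 40)/2 = 25.5; maximum distance = (40 − 11)/2 = 14.5.

location 25.5, max distance 14.5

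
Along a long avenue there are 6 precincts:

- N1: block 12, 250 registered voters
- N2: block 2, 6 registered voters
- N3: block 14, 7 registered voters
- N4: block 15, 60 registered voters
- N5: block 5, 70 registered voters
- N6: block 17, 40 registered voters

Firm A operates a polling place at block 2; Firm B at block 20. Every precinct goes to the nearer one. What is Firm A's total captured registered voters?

The indifferent point is the midpoint (2+20)/2 = 11; precincts left of it (closer to Firm A at 2) go to Firm A, those right go to Firm B.
  N2 at 2 (w=6) → Firm A
  N5 at 5 (w=70) → Firm A
  N1 at 12 (w=250) → Firm B
  N3 at 14 (w=7) → Firm B
  N4 at 15 (w=60) → Firm B
  N6 at 17 (w=40) → Firm B
Firm A captures 76; Firm B captures 357.

76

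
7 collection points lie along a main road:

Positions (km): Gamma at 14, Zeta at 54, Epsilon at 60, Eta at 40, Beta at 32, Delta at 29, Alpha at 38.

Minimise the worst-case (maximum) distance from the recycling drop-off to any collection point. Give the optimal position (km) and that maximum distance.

The 1-center on a line is the midpoint of the two extreme points: leftmost at 14, rightmost at 60.
Optimal location = (14 + 60)/2 = 37; maximum distance = (60 − 14)/2 = 23.

location 37, max distance 23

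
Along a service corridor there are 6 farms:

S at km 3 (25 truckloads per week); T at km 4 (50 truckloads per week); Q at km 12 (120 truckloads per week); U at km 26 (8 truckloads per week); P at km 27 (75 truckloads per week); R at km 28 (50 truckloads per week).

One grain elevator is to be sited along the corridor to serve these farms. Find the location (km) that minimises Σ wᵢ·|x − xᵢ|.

x = 12

For a sum of weighted absolute distances on a line, the optimum is the weighted median (not the mean). Total weight W = 328; half-weight = 164.
Sort by position and accumulate weight:
  km 3 (S, w=25) → cum 25
  km 4 (T, w=50) → cum 75
  km 12 (Q, w=120) → cum 195  ≥ 164 → median here
  km 26 (U, w=8) → cum 203
  km 27 (P, w=75) → cum 278
  km 28 (R, w=50) → cum 328
Optimal location: km 12.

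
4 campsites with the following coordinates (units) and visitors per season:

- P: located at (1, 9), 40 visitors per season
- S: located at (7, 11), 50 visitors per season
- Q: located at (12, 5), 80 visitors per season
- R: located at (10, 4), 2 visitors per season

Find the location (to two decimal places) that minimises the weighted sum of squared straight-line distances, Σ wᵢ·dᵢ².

(7.97, 7.66)

The minimiser of Σwᵢ‖p−pᵢ‖² is the weighted centroid p* = (Σwᵢpᵢ)/(Σwᵢ).
Σwᵢ = 172.
Σwᵢxᵢ = 40·1 + 50·7 + 80·12 + 2·10 = 1370.
Σwᵢyᵢ = 40·9 + 50·11 + 80·5 + 2·4 = 1318.
x* = 1370/172 = 7.97, y* = 1318/172 = 7.66.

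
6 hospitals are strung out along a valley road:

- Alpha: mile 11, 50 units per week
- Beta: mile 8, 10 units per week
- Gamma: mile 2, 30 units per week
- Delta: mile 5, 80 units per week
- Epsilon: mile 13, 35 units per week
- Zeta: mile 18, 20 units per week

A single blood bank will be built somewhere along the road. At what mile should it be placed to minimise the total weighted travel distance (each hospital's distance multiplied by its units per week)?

x = 8

For a sum of weighted absolute distances on a line, the optimum is the weighted median (not the mean). Total weight W = 225; half-weight = 112.5.
Sort by position and accumulate weight:
  mile 2 (Gamma, w=30) → cum 30
  mile 5 (Delta, w=80) → cum 110
  mile 8 (Beta, w=10) → cum 120  ≥ 112.5 → median here
  mile 11 (Alpha, w=50) → cum 170
  mile 13 (Epsilon, w=35) → cum 205
  mile 18 (Zeta, w=20) → cum 225
Optimal location: mile 8.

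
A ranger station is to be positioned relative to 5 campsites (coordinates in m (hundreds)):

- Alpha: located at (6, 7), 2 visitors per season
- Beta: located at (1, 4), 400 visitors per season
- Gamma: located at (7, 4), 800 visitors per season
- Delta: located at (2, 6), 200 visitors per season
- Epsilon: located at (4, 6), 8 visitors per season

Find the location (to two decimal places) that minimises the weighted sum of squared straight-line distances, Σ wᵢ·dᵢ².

The minimiser of Σwᵢ‖p−pᵢ‖² is the weighted centroid p* = (Σwᵢpᵢ)/(Σwᵢ).
Σwᵢ = 1410.
Σwᵢxᵢ = 2·6 + 400·1 + 800·7 + 200·2 + 8·4 = 6444.
Σwᵢyᵢ = 2·7 + 400·4 + 800·4 + 200·6 + 8·6 = 6062.
x* = 6444/1410 = 4.57, y* = 6062/1410 = 4.30.

(4.57, 4.30)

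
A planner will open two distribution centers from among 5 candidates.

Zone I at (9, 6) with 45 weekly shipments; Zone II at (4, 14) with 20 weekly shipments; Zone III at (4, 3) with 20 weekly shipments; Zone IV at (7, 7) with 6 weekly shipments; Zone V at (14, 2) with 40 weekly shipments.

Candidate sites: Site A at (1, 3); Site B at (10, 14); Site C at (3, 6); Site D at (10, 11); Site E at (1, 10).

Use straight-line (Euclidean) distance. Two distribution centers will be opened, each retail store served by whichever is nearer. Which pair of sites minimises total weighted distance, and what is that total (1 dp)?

Evaluate every pair (each demand assigned to the nearer of the two):
  {Site C, Site D}: total = 845.6
  {Site A, Site D}: total = 847.6
  {Site D, Site E}: total = 905.7
  {Site C, Site E}: total = 926.2
  {Site B, Site C}: total = 946.2
  {Site B, Site D}: total = 973.4
  {Site A, Site C}: total = 984.2
  {Site A, Site B}: total = 1092.0
  {Site A, Site E}: total = 1106.3
  {Site B, Site E}: total = 1161.3
Best pair: {Site C, Site D} with total 845.6.

{Site C, Site D}, total 845.6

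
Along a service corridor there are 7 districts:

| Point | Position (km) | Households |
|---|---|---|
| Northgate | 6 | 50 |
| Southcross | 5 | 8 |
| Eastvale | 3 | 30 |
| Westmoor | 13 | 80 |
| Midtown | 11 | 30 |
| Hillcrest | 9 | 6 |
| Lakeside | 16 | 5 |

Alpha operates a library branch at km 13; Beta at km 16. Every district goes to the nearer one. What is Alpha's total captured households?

204

The indifferent point is the midpoint (13+16)/2 = 14.5; districts left of it (closer to Alpha at 13) go to Alpha, those right go to Beta.
  Eastvale at 3 (w=30) → Alpha
  Southcross at 5 (w=8) → Alpha
  Northgate at 6 (w=50) → Alpha
  Hillcrest at 9 (w=6) → Alpha
  Midtown at 11 (w=30) → Alpha
  Westmoor at 13 (w=80) → Alpha
  Lakeside at 16 (w=5) → Beta
Alpha captures 204; Beta captures 5.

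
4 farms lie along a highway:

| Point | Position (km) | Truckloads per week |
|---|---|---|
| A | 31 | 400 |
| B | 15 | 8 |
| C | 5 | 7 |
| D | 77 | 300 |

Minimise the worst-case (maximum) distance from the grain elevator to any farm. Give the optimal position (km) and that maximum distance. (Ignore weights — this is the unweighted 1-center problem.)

The 1-center on a line is the midpoint of the two extreme points: leftmost at 5, rightmost at 77.
Optimal location = (5 + 77)/2 = 41; maximum distance = (77 − 5)/2 = 36.

location 41, max distance 36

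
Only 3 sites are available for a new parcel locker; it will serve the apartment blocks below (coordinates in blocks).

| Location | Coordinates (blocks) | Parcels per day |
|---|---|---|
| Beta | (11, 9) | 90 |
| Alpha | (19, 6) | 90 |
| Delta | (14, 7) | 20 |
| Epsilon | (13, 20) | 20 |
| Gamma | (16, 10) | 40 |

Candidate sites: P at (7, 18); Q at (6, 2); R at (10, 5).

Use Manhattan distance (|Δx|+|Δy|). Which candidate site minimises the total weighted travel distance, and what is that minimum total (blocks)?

R, total 2270 blocks

Total weighted distance at each candidate:
  P (7, 18): total = 4530
  Q (6, 2): total = 4090
  R (10, 5): total = 2270
Minimum is at R with total 2270 blocks.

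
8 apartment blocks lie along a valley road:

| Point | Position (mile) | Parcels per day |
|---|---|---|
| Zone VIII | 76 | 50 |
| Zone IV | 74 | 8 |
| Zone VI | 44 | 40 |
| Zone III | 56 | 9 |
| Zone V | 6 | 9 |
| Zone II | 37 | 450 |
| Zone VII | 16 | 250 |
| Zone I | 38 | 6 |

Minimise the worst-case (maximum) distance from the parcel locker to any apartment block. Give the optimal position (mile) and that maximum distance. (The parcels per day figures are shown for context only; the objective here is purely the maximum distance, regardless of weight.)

The 1-center on a line is the midpoint of the two extreme points: leftmost at 6, rightmost at 76.
Optimal location = (6 + 76)/2 = 41; maximum distance = (76 − 6)/2 = 35.

location 41, max distance 35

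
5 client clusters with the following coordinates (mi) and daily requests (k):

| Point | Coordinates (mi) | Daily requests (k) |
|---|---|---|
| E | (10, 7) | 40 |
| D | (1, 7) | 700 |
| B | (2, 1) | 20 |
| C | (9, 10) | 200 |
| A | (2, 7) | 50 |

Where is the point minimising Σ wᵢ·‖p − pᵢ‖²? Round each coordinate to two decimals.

The minimiser of Σwᵢ‖p−pᵢ‖² is the weighted centroid p* = (Σwᵢpᵢ)/(Σwᵢ).
Σwᵢ = 1010.
Σwᵢxᵢ = 40·10 + 700·1 + 20·2 + 200·9 + 50·2 = 3040.
Σwᵢyᵢ = 40·7 + 700·7 + 20·1 + 200·10 + 50·7 = 7550.
x* = 3040/1010 = 3.01, y* = 7550/1010 = 7.48.

(3.01, 7.48)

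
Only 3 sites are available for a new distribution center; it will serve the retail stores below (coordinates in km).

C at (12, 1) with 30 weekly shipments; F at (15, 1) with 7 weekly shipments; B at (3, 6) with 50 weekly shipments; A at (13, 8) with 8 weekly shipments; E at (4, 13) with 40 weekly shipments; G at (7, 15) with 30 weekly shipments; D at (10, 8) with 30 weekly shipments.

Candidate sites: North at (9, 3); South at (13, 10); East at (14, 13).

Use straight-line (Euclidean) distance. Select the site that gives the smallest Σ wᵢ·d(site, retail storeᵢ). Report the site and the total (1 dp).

North, total 1504.2 km

Total weighted distance at each candidate:
  North (9, 3): total = 1504.2
  South (13, 10): total = 1612.7
  East (14, 13): total = 1952.5
Minimum is at North with total 1504.2 km.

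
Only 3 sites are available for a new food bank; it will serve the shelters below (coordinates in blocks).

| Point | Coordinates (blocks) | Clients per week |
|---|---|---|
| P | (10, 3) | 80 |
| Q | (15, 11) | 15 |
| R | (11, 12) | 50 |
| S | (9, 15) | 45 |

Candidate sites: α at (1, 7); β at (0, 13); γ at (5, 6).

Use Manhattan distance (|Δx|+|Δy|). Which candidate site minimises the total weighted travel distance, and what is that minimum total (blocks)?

Total weighted distance at each candidate:
  α (1, 7): total = 2780
  β (0, 13): total = 2950
  γ (5, 6): total = 2050
Minimum is at γ with total 2050 blocks.

γ, total 2050 blocks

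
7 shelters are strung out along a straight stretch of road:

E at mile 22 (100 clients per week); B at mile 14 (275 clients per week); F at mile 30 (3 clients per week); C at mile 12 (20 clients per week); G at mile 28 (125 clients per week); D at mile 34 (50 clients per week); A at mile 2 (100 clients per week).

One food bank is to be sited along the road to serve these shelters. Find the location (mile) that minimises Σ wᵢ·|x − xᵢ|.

For a sum of weighted absolute distances on a line, the optimum is the weighted median (not the mean). Total weight W = 673; half-weight = 336.5.
Sort by position and accumulate weight:
  mile 2 (A, w=100) → cum 100
  mile 12 (C, w=20) → cum 120
  mile 14 (B, w=275) → cum 395  ≥ 336.5 → median here
  mile 22 (E, w=100) → cum 495
  mile 28 (G, w=125) → cum 620
  mile 30 (F, w=3) → cum 623
  mile 34 (D, w=50) → cum 673
Optimal location: mile 14.

x = 14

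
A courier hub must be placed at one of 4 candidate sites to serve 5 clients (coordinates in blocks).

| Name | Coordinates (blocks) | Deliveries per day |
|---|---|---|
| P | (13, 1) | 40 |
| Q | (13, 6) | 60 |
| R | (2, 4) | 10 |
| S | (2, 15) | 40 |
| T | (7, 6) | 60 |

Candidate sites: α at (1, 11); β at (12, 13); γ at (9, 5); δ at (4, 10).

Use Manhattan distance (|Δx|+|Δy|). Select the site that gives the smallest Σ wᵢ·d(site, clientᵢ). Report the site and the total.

γ, total 1560 blocks

Total weighted distance at each candidate:
  α (1, 11): total = 2840
  β (12, 13): total = 2390
  γ (9, 5): total = 1560
  δ (4, 10): total = 2280
Minimum is at γ with total 1560 blocks.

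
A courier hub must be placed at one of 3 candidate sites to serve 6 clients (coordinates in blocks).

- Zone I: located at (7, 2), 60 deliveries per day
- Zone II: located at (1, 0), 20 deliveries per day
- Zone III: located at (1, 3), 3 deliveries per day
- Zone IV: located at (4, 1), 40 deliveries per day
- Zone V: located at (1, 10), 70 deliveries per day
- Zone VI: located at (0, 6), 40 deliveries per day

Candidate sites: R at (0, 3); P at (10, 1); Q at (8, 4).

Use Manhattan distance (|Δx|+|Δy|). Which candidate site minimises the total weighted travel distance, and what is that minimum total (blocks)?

Total weighted distance at each candidate:
  R (0, 3): total = 1483
  P (10, 1): total = 2573
  Q (8, 4): total = 2014
Minimum is at R with total 1483 blocks.

R, total 1483 blocks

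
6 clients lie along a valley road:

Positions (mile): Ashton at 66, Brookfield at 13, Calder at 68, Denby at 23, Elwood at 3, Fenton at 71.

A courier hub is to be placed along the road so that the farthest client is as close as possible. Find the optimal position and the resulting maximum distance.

The 1-center on a line is the midpoint of the two extreme points: leftmost at 3, rightmost at 71.
Optimal location = (3 + 71)/2 = 37; maximum distance = (71 − 3)/2 = 34.

location 37, max distance 34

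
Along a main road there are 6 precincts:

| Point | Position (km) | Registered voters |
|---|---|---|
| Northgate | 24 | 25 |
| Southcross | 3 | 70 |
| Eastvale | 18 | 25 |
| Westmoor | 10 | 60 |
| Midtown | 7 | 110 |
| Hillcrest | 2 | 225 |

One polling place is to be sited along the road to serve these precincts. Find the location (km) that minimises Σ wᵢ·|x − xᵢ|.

x = 3

For a sum of weighted absolute distances on a line, the optimum is the weighted median (not the mean). Total weight W = 515; half-weight = 257.5.
Sort by position and accumulate weight:
  km 2 (Hillcrest, w=225) → cum 225
  km 3 (Southcross, w=70) → cum 295  ≥ 257.5 → median here
  km 7 (Midtown, w=110) → cum 405
  km 10 (Westmoor, w=60) → cum 465
  km 18 (Eastvale, w=25) → cum 490
  km 24 (Northgate, w=25) → cum 515
Optimal location: km 3.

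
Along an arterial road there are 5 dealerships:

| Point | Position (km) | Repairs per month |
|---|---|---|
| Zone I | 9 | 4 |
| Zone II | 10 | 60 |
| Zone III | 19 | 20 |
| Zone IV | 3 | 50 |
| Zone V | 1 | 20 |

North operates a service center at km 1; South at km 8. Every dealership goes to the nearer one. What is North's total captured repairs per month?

70

The indifferent point is the midpoint (1+8)/2 = 4.5; dealerships left of it (closer to North at 1) go to North, those right go to South.
  Zone V at 1 (w=20) → North
  Zone IV at 3 (w=50) → North
  Zone I at 9 (w=4) → South
  Zone II at 10 (w=60) → South
  Zone III at 19 (w=20) → South
North captures 70; South captures 84.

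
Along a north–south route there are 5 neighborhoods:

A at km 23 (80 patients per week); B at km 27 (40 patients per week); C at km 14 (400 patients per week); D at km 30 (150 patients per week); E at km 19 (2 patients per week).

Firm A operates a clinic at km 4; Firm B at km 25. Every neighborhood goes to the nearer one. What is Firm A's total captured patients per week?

The indifferent point is the midpoint (4+25)/2 = 14.5; neighborhoods left of it (closer to Firm A at 4) go to Firm A, those right go to Firm B.
  C at 14 (w=400) → Firm A
  E at 19 (w=2) → Firm B
  A at 23 (w=80) → Firm B
  B at 27 (w=40) → Firm B
  D at 30 (w=150) → Firm B
Firm A captures 400; Firm B captures 272.

400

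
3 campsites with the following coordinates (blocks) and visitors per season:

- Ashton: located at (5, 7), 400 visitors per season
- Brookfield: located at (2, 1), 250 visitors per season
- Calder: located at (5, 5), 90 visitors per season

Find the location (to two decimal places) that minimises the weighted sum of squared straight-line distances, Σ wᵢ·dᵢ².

(3.99, 4.73)

The minimiser of Σwᵢ‖p−pᵢ‖² is the weighted centroid p* = (Σwᵢpᵢ)/(Σwᵢ).
Σwᵢ = 740.
Σwᵢxᵢ = 400·5 + 250·2 + 90·5 = 2950.
Σwᵢyᵢ = 400·7 + 250·1 + 90·5 = 3500.
x* = 2950/740 = 3.99, y* = 3500/740 = 4.73.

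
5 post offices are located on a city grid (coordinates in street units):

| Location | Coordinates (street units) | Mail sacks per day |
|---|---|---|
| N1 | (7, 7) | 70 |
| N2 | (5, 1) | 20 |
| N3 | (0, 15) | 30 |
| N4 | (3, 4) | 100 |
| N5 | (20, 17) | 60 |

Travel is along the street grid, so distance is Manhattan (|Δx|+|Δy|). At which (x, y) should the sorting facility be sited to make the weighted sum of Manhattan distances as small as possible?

(5, 7)

Manhattan distance separates: Σwᵢ(|x−xᵢ|+|y−yᵢ|) = Σwᵢ|x−xᵢ| + Σwᵢ|y−yᵢ|, so x and y are optimised independently as 1-D weighted medians.
Total weight W = 280; half = 140.
x-coordinate, sorted with cumulative weight:
  x=0 (N3, w=30) cum 30
  x=3 (N4, w=100) cum 130
  x=5 (N2, w=20) cum 150  ← median
  x=7 (N1, w=70) cum 220
  x=20 (N5, w=60) cum 280
⇒ x* = 5
y-coordinate, sorted with cumulative weight:
  y=1 (N2, w=20) cum 20
  y=4 (N4, w=100) cum 120
  y=7 (N1, w=70) cum 190  ← median
  y=15 (N3, w=30) cum 220
  y=17 (N5, w=60) cum 280
⇒ y* = 7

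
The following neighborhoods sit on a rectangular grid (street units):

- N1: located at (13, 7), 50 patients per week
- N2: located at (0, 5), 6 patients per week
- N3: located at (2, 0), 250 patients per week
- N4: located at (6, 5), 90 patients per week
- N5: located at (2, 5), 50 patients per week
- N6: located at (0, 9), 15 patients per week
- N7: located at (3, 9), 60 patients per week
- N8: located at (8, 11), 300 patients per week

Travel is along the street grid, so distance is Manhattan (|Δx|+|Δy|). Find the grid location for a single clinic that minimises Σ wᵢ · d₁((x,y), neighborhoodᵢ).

(6, 7)

Manhattan distance separates: Σwᵢ(|x−xᵢ|+|y−yᵢ|) = Σwᵢ|x−xᵢ| + Σwᵢ|y−yᵢ|, so x and y are optimised independently as 1-D weighted medians.
Total weight W = 821; half = 410.5.
x-coordinate, sorted with cumulative weight:
  x=0 (N2, w=6) cum 6
  x=0 (N6, w=15) cum 21
  x=2 (N3, w=250) cum 271
  x=2 (N5, w=50) cum 321
  x=3 (N7, w=60) cum 381
  x=6 (N4, w=90) cum 471  ← median
  x=8 (N8, w=300) cum 771
  x=13 (N1, w=50) cum 821
⇒ x* = 6
y-coordinate, sorted with cumulative weight:
  y=0 (N3, w=250) cum 250
  y=5 (N2, w=6) cum 256
  y=5 (N4, w=90) cum 346
  y=5 (N5, w=50) cum 396
  y=7 (N1, w=50) cum 446  ← median
  y=9 (N6, w=15) cum 461
  y=9 (N7, w=60) cum 521
  y=11 (N8, w=300) cum 821
⇒ y* = 7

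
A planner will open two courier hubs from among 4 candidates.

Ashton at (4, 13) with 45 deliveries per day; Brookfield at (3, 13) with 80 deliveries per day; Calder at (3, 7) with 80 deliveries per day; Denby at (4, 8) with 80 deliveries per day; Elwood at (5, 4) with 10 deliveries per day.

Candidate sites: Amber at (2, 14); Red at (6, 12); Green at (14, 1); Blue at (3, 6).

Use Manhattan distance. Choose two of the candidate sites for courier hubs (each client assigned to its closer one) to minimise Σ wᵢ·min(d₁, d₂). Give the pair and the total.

Evaluate every pair (each demand assigned to the nearer of the two):
  {Amber, Blue}: total = 655
  {Red, Blue}: total = 815
  {Green, Blue}: total = 1280
  {Amber, Red}: total = 1505
  {Red, Green}: total = 1665
  {Amber, Green}: total = 1695
Best pair: {Amber, Blue} with total 655.

{Amber, Blue}, total 655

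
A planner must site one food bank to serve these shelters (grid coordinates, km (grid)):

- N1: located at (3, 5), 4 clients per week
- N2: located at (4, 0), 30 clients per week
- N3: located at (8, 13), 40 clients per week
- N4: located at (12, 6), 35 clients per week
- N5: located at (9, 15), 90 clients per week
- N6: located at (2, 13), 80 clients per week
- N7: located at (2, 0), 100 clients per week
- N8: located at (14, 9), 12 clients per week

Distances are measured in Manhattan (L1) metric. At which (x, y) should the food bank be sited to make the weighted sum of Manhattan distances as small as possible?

Manhattan distance separates: Σwᵢ(|x−xᵢ|+|y−yᵢ|) = Σwᵢ|x−xᵢ| + Σwᵢ|y−yᵢ|, so x and y are optimised independently as 1-D weighted medians.
Total weight W = 391; half = 195.5.
x-coordinate, sorted with cumulative weight:
  x=2 (N6, w=80) cum 80
  x=2 (N7, w=100) cum 180
  x=3 (N1, w=4) cum 184
  x=4 (N2, w=30) cum 214  ← median
  x=8 (N3, w=40) cum 254
  x=9 (N5, w=90) cum 344
  x=12 (N4, w=35) cum 379
  x=14 (N8, w=12) cum 391
⇒ x* = 4
y-coordinate, sorted with cumulative weight:
  y=0 (N2, w=30) cum 30
  y=0 (N7, w=100) cum 130
  y=5 (N1, w=4) cum 134
  y=6 (N4, w=35) cum 169
  y=9 (N8, w=12) cum 181
  y=13 (N3, w=40) cum 221  ← median
  y=13 (N6, w=80) cum 301
  y=15 (N5, w=90) cum 391
⇒ y* = 13

(4, 13)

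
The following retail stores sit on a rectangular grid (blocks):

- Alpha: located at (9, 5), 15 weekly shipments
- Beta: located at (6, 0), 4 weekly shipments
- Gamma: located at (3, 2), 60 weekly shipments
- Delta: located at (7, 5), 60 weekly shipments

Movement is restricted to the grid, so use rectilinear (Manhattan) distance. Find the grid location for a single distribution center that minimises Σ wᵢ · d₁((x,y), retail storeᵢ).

Manhattan distance separates: Σwᵢ(|x−xᵢ|+|y−yᵢ|) = Σwᵢ|x−xᵢ| + Σwᵢ|y−yᵢ|, so x and y are optimised independently as 1-D weighted medians.
Total weight W = 139; half = 69.5.
x-coordinate, sorted with cumulative weight:
  x=3 (Gamma, w=60) cum 60
  x=6 (Beta, w=4) cum 64
  x=7 (Delta, w=60) cum 124  ← median
  x=9 (Alpha, w=15) cum 139
⇒ x* = 7
y-coordinate, sorted with cumulative weight:
  y=0 (Beta, w=4) cum 4
  y=2 (Gamma, w=60) cum 64
  y=5 (Alpha, w=15) cum 79  ← median
  y=5 (Delta, w=60) cum 139
⇒ y* = 5

(7, 5)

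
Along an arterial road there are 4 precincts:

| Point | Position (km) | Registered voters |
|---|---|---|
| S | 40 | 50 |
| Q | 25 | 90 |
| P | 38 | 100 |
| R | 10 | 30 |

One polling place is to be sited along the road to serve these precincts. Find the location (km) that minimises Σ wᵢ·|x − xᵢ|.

For a sum of weighted absolute distances on a line, the optimum is the weighted median (not the mean). Total weight W = 270; half-weight = 135.
Sort by position and accumulate weight:
  km 10 (R, w=30) → cum 30
  km 25 (Q, w=90) → cum 120
  km 38 (P, w=100) → cum 220  ≥ 135 → median here
  km 40 (S, w=50) → cum 270
Optimal location: km 38.

x = 38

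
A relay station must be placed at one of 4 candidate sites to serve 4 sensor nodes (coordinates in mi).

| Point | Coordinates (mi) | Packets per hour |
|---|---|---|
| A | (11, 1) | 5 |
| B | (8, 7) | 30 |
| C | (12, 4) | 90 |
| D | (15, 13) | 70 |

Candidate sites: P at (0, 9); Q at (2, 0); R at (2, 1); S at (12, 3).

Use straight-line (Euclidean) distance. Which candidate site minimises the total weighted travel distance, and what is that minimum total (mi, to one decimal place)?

Total weighted distance at each candidate:
  P (0, 9): total = 2572.1
  Q (2, 0): total = 2578.1
  R (2, 1): total = 2477.6
  S (12, 3): total = 1001.7
Minimum is at S with total 1001.7 mi.

S, total 1001.7 mi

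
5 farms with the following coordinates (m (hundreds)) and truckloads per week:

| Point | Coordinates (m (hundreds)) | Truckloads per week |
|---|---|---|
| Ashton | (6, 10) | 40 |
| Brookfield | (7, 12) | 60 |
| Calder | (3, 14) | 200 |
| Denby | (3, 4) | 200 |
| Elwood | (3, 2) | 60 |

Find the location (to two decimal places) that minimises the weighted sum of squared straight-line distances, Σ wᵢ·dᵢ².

(3.64, 8.64)

The minimiser of Σwᵢ‖p−pᵢ‖² is the weighted centroid p* = (Σwᵢpᵢ)/(Σwᵢ).
Σwᵢ = 560.
Σwᵢxᵢ = 40·6 + 60·7 + 200·3 + 200·3 + 60·3 = 2040.
Σwᵢyᵢ = 40·10 + 60·12 + 200·14 + 200·4 + 60·2 = 4840.
x* = 2040/560 = 3.64, y* = 4840/560 = 8.64.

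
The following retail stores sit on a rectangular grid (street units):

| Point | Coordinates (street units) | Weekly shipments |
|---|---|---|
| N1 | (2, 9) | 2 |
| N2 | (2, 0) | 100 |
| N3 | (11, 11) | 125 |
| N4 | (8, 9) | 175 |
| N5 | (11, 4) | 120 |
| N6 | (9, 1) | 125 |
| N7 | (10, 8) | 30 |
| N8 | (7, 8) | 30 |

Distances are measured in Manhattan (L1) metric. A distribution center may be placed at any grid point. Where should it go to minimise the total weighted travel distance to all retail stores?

Manhattan distance separates: Σwᵢ(|x−xᵢ|+|y−yᵢ|) = Σwᵢ|x−xᵢ| + Σwᵢ|y−yᵢ|, so x and y are optimised independently as 1-D weighted medians.
Total weight W = 707; half = 353.5.
x-coordinate, sorted with cumulative weight:
  x=2 (N1, w=2) cum 2
  x=2 (N2, w=100) cum 102
  x=7 (N8, w=30) cum 132
  x=8 (N4, w=175) cum 307
  x=9 (N6, w=125) cum 432  ← median
  x=10 (N7, w=30) cum 462
  x=11 (N3, w=125) cum 587
  x=11 (N5, w=120) cum 707
⇒ x* = 9
y-coordinate, sorted with cumulative weight:
  y=0 (N2, w=100) cum 100
  y=1 (N6, w=125) cum 225
  y=4 (N5, w=120) cum 345
  y=8 (N7, w=30) cum 375  ← median
  y=8 (N8, w=30) cum 405
  y=9 (N1, w=2) cum 407
  y=9 (N4, w=175) cum 582
  y=11 (N3, w=125) cum 707
⇒ y* = 8

(9, 8)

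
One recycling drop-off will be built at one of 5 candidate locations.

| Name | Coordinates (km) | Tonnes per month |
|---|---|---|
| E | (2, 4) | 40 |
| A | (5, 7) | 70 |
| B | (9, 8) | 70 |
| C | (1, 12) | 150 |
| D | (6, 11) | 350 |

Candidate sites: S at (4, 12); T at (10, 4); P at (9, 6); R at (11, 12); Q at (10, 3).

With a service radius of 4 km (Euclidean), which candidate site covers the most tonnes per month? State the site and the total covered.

Coverage radius r = 4 km; a point is covered iff (Δx)²+(Δy)² ≤ 4² = 16.
  S (4, 12): covers {C, D} → 500
  T (10, 4): covers {none} → 0
  P (9, 6): covers {B} → 70
  R (11, 12): covers {none} → 0
  Q (10, 3): covers {none} → 0
Maximum coverage at S: 500 tonnes per month.

S, covering 500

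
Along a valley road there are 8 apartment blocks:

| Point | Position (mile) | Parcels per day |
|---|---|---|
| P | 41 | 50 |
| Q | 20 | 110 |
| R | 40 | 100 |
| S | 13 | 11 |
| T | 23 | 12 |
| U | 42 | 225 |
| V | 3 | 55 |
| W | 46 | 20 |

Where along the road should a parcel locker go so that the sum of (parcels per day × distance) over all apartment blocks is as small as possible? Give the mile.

x = 41

For a sum of weighted absolute distances on a line, the optimum is the weighted median (not the mean). Total weight W = 583; half-weight = 291.5.
Sort by position and accumulate weight:
  mile 3 (V, w=55) → cum 55
  mile 13 (S, w=11) → cum 66
  mile 20 (Q, w=110) → cum 176
  mile 23 (T, w=12) → cum 188
  mile 40 (R, w=100) → cum 288
  mile 41 (P, w=50) → cum 338  ≥ 291.5 → median here
  mile 42 (U, w=225) → cum 563
  mile 46 (W, w=20) → cum 583
Optimal location: mile 41.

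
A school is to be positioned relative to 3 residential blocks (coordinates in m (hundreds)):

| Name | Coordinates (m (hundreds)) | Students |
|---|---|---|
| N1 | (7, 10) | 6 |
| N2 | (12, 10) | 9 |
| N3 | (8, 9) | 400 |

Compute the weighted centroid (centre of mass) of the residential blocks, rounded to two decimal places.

(8.07, 9.04)

The minimiser of Σwᵢ‖p−pᵢ‖² is the weighted centroid p* = (Σwᵢpᵢ)/(Σwᵢ).
Σwᵢ = 415.
Σwᵢxᵢ = 6·7 + 9·12 + 400·8 = 3350.
Σwᵢyᵢ = 6·10 + 9·10 + 400·9 = 3750.
x* = 3350/415 = 8.07, y* = 3750/415 = 9.04.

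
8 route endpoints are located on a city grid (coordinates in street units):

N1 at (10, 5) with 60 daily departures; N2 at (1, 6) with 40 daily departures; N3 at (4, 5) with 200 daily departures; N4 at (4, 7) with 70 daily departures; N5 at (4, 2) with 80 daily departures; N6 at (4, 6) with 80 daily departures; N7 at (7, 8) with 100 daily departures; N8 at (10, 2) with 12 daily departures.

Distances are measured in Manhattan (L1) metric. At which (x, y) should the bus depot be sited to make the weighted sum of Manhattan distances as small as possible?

(4, 5)

Manhattan distance separates: Σwᵢ(|x−xᵢ|+|y−yᵢ|) = Σwᵢ|x−xᵢ| + Σwᵢ|y−yᵢ|, so x and y are optimised independently as 1-D weighted medians.
Total weight W = 642; half = 321.
x-coordinate, sorted with cumulative weight:
  x=1 (N2, w=40) cum 40
  x=4 (N3, w=200) cum 240
  x=4 (N4, w=70) cum 310
  x=4 (N5, w=80) cum 390  ← median
  x=4 (N6, w=80) cum 470
  x=7 (N7, w=100) cum 570
  x=10 (N1, w=60) cum 630
  x=10 (N8, w=12) cum 642
⇒ x* = 4
y-coordinate, sorted with cumulative weight:
  y=2 (N5, w=80) cum 80
  y=2 (N8, w=12) cum 92
  y=5 (N1, w=60) cum 152
  y=5 (N3, w=200) cum 352  ← median
  y=6 (N2, w=40) cum 392
  y=6 (N6, w=80) cum 472
  y=7 (N4, w=70) cum 542
  y=8 (N7, w=100) cum 642
⇒ y* = 5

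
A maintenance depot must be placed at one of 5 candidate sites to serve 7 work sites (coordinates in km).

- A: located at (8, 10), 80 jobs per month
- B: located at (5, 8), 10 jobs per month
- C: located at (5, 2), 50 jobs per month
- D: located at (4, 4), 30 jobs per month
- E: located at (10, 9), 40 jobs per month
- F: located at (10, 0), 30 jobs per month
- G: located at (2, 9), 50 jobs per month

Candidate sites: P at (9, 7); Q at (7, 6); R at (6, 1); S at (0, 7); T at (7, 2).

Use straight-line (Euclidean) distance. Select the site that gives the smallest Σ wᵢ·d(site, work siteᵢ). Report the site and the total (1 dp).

Q, total 1352.4 km

Total weighted distance at each candidate:
  P (9, 7): total = 1454.9
  Q (7, 6): total = 1352.4
  R (6, 1): total = 1915.8
  S (0, 7): total = 2153.6
  T (7, 2): total = 1759.3
Minimum is at Q with total 1352.4 km.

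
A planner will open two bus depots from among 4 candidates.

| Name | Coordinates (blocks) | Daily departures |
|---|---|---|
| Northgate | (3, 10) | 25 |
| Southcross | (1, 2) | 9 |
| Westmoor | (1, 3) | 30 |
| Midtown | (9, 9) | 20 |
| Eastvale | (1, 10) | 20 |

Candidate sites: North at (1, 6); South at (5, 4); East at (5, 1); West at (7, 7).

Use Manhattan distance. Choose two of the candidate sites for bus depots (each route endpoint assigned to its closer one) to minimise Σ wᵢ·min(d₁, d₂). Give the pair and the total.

{North, West}, total 436

Evaluate every pair (each demand assigned to the nearer of the two):
  {North, West}: total = 436
  {North, South}: total = 536
  {North, East}: total = 576
  {South, West}: total = 639
  {East, West}: total = 660
  {South, East}: total = 775
Best pair: {North, West} with total 436.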